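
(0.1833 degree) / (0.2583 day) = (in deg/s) 8.213e-06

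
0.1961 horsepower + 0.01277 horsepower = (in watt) 155.8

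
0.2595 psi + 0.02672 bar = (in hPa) 44.61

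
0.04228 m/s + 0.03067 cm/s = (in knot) 0.08278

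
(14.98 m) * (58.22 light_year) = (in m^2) 8.251e+18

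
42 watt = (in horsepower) 0.05632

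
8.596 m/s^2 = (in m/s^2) 8.596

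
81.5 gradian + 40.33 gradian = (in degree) 109.6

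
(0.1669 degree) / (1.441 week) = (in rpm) 3.192e-08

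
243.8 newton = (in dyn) 2.438e+07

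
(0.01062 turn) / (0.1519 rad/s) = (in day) 5.084e-06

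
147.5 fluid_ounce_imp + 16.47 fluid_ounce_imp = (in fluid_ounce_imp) 164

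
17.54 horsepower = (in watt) 1.308e+04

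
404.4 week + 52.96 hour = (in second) 2.448e+08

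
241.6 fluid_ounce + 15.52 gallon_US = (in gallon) 17.41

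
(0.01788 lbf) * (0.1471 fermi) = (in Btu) 1.109e-20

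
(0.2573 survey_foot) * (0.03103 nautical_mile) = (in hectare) 0.0004507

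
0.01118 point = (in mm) 0.003944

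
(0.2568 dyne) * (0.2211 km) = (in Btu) 5.382e-07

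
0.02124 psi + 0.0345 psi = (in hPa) 3.843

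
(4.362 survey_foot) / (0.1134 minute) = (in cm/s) 19.54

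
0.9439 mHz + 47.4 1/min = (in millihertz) 790.9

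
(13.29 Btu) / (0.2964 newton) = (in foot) 1.552e+05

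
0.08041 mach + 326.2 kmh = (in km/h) 424.8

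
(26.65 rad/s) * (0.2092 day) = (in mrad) 4.817e+08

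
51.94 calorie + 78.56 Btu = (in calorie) 1.986e+04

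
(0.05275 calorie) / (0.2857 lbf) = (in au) 1.161e-12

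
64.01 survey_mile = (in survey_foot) 3.38e+05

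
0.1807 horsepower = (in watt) 134.7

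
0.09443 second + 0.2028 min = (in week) 2.028e-05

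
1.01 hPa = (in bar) 0.00101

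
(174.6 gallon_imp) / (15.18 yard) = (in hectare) 5.718e-06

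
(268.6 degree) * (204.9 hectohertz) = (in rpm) 9.173e+05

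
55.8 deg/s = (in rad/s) 0.9739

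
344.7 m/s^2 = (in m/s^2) 344.7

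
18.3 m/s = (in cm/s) 1830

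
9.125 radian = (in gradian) 580.9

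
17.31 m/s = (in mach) 0.05084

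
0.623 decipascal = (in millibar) 0.000623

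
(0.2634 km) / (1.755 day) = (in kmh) 0.006254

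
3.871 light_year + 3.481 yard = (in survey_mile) 2.276e+13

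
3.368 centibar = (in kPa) 3.368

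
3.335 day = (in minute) 4802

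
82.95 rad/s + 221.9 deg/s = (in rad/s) 86.82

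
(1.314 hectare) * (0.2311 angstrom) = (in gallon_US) 8.022e-05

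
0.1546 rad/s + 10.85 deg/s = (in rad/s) 0.344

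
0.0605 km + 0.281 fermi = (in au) 4.044e-10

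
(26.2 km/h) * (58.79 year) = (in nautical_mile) 7.286e+06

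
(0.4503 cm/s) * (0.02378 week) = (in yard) 70.83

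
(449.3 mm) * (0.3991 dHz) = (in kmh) 0.06455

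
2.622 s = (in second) 2.622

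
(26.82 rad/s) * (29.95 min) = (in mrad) 4.82e+07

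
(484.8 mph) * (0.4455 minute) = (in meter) 5793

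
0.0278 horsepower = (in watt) 20.73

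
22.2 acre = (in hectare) 8.984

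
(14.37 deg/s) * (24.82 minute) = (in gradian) 2.378e+04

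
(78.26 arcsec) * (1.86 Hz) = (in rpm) 0.006739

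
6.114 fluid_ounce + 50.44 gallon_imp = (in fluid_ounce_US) 7760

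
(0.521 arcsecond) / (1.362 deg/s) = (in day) 1.23e-09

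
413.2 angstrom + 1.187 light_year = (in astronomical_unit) 7.507e+04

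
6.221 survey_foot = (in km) 0.001896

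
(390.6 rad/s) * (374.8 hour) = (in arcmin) 1.812e+12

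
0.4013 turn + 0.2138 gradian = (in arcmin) 8680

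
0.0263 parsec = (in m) 8.115e+14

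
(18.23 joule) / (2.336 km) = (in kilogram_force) 0.0007958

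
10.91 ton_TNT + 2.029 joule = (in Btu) 4.327e+07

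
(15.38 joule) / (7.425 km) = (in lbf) 0.0004657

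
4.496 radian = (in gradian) 286.2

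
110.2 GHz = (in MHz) 1.102e+05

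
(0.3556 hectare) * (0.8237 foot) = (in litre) 8.928e+05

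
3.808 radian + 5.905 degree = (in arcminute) 1.345e+04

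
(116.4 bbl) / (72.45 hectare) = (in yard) 2.793e-05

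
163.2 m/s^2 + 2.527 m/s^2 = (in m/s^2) 165.7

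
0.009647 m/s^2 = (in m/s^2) 0.009647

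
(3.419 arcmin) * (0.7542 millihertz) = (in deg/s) 4.298e-05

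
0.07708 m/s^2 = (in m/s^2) 0.07708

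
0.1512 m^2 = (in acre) 3.736e-05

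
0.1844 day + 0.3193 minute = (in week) 0.02637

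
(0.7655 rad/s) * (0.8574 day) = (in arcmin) 1.949e+08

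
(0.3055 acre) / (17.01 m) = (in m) 72.68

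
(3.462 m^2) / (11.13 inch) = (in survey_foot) 40.18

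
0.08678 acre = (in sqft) 3780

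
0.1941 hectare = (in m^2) 1941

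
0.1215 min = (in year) 2.312e-07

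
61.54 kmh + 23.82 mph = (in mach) 0.08148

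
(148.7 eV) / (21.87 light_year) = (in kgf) 1.174e-35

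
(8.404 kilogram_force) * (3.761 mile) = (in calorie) 1.192e+05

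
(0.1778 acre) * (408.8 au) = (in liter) 4.4e+19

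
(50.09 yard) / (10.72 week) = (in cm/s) 0.0007064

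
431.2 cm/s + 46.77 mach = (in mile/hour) 3.563e+04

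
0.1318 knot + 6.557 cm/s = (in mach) 0.0003917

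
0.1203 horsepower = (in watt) 89.71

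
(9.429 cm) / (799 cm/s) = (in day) 1.366e-07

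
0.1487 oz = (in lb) 0.009294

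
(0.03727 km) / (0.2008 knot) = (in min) 6.013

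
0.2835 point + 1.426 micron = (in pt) 0.2875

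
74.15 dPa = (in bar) 7.415e-05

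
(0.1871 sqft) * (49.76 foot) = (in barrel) 1.658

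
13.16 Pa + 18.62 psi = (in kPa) 128.4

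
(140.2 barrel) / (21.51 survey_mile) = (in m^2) 0.0006439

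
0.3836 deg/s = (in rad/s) 0.006695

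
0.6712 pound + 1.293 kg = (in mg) 1.597e+06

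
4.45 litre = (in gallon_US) 1.176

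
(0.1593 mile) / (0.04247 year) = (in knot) 0.0003721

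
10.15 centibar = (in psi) 1.472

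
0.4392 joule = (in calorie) 0.105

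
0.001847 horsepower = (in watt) 1.377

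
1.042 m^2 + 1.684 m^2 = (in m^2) 2.726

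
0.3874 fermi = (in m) 3.874e-16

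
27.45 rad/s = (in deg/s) 1573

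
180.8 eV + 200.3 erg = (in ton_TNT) 4.787e-15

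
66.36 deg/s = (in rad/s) 1.158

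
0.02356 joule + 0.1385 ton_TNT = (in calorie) 1.385e+08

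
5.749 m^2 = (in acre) 0.001421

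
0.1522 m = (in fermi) 1.522e+14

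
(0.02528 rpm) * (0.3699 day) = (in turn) 13.47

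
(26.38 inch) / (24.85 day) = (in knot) 6.066e-07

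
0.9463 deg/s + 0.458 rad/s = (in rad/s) 0.4745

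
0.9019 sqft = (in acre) 2.07e-05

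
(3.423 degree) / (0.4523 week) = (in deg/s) 1.251e-05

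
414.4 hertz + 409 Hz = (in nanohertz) 8.234e+11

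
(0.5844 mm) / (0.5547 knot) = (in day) 2.37e-08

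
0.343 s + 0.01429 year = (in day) 5.216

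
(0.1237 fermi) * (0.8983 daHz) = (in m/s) 1.111e-15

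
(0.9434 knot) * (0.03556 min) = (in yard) 1.132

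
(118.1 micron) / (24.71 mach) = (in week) 2.321e-14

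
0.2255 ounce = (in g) 6.393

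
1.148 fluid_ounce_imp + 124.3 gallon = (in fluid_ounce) 1.591e+04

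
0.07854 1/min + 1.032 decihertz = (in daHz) 0.01045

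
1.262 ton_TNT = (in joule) 5.28e+09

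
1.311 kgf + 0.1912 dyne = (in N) 12.86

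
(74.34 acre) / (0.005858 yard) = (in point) 1.592e+11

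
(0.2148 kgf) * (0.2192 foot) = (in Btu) 0.0001334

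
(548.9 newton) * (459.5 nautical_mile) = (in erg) 4.671e+15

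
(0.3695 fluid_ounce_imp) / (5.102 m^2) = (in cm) 0.0002058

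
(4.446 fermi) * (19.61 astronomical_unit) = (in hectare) 1.304e-06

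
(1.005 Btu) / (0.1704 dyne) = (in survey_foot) 2.042e+09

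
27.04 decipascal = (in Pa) 2.704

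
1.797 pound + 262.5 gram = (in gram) 1078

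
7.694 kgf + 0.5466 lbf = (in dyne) 7.788e+06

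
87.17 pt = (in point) 87.17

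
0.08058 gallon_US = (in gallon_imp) 0.0671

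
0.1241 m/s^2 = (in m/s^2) 0.1241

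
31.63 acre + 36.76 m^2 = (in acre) 31.64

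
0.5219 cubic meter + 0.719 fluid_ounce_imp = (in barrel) 3.283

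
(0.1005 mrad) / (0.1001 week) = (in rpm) 1.585e-08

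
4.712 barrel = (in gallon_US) 197.9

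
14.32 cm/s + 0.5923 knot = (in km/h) 1.612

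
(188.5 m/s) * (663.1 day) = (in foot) 3.543e+10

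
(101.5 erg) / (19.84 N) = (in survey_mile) 3.179e-10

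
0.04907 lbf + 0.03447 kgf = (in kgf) 0.05673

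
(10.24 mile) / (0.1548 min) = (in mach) 5.211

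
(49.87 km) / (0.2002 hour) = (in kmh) 249.1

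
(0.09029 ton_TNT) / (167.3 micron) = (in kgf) 2.303e+11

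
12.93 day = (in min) 1.862e+04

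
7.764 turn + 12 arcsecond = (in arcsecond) 1.006e+07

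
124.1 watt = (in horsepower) 0.1664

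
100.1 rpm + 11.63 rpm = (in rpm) 111.7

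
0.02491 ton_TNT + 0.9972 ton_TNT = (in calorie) 1.022e+09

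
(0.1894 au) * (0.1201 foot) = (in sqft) 1.116e+10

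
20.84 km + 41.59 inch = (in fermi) 2.084e+19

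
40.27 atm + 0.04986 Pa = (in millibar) 4.08e+04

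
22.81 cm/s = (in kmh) 0.8212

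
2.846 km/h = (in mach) 0.002322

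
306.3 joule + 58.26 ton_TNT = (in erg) 2.438e+18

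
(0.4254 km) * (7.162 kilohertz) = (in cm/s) 3.047e+08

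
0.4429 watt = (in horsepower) 0.0005939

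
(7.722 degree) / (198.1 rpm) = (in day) 7.519e-08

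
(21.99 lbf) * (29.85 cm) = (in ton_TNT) 6.979e-09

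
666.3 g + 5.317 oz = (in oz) 28.82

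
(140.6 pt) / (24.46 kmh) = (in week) 1.207e-08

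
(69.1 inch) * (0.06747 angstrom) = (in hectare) 1.184e-15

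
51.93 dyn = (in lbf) 0.0001167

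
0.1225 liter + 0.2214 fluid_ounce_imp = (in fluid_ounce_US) 4.355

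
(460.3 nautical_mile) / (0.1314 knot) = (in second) 1.261e+07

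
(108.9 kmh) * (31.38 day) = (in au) 0.0005482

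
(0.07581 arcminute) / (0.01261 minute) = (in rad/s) 2.915e-05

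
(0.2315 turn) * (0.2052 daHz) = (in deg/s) 171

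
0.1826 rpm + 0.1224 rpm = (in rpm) 0.305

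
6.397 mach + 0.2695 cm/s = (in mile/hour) 4872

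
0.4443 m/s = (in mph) 0.9939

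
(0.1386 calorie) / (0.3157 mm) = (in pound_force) 412.9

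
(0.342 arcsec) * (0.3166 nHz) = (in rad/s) 5.249e-16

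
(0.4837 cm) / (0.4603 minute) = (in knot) 0.0003404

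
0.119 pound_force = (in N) 0.5293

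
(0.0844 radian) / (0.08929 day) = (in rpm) 0.0001045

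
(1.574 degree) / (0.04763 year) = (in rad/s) 1.829e-08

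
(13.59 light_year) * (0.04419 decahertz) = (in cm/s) 5.682e+18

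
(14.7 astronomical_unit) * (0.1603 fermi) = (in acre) 8.711e-08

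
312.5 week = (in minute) 3.15e+06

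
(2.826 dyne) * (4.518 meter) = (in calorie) 3.052e-05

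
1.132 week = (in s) 6.846e+05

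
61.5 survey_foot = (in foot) 61.5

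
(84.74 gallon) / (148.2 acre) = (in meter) 5.349e-07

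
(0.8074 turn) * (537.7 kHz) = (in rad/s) 2.728e+06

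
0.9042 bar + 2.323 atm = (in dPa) 3.258e+06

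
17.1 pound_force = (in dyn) 7.606e+06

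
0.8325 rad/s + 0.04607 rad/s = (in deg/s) 50.34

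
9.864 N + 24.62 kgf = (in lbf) 56.5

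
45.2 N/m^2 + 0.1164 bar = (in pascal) 1.169e+04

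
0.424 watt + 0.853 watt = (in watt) 1.277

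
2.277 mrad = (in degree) 0.1305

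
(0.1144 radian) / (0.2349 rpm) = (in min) 0.07751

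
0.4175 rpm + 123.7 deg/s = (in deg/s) 126.2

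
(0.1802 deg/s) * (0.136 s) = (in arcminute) 1.47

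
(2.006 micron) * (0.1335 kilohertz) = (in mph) 0.0005991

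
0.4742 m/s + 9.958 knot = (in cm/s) 559.7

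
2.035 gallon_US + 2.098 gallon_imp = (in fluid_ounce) 583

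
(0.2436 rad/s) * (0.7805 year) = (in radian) 5.996e+06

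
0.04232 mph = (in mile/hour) 0.04232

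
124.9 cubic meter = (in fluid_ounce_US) 4.223e+06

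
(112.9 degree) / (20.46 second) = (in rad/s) 0.09631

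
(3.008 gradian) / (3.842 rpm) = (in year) 3.724e-09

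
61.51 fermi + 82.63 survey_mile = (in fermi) 1.33e+20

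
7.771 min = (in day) 0.005397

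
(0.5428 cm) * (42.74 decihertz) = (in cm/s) 2.32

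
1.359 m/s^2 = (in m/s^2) 1.359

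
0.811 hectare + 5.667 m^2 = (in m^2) 8116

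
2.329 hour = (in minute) 139.7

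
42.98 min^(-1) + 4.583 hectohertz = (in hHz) 4.59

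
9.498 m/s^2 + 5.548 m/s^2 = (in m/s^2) 15.05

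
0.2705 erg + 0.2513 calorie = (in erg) 1.051e+07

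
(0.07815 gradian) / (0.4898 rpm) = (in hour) 6.648e-06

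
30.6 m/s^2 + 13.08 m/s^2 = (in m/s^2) 43.68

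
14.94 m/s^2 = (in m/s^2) 14.94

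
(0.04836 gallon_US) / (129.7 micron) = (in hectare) 0.0001411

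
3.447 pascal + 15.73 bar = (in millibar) 1.573e+04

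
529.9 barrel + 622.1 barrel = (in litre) 1.832e+05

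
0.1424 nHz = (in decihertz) 1.424e-09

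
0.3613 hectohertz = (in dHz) 361.3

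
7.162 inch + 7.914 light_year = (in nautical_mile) 4.043e+13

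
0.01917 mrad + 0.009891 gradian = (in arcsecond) 36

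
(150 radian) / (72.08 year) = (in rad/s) 6.599e-08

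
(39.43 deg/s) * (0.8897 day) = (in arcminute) 1.819e+08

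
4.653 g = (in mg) 4653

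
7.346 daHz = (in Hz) 73.46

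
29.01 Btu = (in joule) 3.061e+04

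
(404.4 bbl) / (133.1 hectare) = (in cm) 0.004831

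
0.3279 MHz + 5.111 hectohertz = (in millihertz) 3.284e+08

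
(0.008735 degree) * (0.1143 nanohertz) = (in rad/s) 1.743e-14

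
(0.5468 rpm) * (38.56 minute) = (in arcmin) 4.554e+05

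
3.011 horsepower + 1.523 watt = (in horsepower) 3.013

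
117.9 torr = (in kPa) 15.72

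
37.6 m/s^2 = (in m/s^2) 37.6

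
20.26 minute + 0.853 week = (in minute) 8618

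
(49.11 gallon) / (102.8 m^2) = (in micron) 1808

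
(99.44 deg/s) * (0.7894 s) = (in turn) 0.218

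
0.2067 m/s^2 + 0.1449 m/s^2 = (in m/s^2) 0.3516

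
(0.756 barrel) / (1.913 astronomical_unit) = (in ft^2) 4.521e-12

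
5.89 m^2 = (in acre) 0.001455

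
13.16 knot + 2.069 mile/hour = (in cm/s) 769.5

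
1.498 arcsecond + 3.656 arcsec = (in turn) 3.977e-06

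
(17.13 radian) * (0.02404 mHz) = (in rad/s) 0.0004118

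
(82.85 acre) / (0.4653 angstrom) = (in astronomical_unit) 4.817e+04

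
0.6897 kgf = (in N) 6.764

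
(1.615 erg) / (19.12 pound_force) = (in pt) 5.383e-06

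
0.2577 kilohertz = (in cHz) 2.577e+04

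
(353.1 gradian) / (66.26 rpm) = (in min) 0.01332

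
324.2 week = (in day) 2269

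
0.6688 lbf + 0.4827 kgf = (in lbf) 1.733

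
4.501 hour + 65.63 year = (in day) 2.396e+04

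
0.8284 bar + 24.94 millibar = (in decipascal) 8.533e+05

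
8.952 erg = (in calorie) 2.14e-07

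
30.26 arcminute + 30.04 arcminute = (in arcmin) 60.3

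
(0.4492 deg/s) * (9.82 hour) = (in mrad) 2.772e+05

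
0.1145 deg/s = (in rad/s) 0.001998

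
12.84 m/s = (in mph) 28.72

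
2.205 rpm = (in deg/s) 13.23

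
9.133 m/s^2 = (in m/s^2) 9.133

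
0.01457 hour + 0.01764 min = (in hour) 0.01486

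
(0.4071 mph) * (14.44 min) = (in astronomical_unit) 1.054e-09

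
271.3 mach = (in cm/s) 9.238e+06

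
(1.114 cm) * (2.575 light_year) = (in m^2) 2.714e+14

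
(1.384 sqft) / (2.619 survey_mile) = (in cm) 0.003051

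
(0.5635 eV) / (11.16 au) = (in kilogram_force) 5.514e-33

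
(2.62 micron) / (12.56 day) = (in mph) 5.401e-12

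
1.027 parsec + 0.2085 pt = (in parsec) 1.027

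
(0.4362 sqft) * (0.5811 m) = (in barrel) 0.1481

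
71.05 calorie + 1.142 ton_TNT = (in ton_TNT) 1.142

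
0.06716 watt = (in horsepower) 9.006e-05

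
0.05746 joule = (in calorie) 0.01373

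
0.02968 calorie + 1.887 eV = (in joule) 0.1242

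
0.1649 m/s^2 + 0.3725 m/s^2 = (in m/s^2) 0.5374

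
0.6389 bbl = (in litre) 101.6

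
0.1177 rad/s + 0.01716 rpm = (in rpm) 1.141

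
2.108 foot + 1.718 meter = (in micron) 2.361e+06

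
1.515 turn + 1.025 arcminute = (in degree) 545.4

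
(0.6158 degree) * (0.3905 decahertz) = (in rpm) 0.4008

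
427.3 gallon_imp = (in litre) 1943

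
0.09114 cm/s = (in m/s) 0.0009114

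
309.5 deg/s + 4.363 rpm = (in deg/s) 335.7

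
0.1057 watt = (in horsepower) 0.0001417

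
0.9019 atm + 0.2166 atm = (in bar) 1.133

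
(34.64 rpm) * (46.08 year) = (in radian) 5.271e+09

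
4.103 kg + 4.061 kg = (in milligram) 8.164e+06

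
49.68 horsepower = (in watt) 3.705e+04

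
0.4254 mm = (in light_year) 4.496e-20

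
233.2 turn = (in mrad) 1.465e+06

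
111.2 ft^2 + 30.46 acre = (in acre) 30.46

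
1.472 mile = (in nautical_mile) 1.279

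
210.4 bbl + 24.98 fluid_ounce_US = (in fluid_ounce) 1.131e+06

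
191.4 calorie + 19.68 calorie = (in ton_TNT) 2.111e-07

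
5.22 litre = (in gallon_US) 1.379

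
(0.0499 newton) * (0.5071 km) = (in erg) 2.53e+08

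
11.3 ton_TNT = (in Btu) 4.481e+07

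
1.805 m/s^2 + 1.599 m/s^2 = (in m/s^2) 3.404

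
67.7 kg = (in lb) 149.3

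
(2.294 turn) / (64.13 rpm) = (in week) 3.549e-06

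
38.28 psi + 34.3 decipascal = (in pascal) 2.639e+05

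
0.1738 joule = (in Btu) 0.0001647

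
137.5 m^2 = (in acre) 0.03398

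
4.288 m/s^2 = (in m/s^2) 4.288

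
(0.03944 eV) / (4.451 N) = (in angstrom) 1.42e-11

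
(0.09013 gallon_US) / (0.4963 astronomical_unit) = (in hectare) 4.595e-19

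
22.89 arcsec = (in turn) 1.766e-05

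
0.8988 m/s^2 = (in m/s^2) 0.8988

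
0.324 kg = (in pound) 0.7143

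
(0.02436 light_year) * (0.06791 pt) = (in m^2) 5.521e+09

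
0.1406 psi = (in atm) 0.009567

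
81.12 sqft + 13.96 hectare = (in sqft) 1.503e+06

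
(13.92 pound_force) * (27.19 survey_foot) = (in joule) 513.2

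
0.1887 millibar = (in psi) 0.002737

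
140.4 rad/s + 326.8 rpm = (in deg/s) 1.001e+04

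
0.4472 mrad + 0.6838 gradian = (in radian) 0.01119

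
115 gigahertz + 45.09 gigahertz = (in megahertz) 1.601e+05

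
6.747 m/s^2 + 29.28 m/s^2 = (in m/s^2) 36.03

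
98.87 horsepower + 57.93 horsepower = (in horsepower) 156.8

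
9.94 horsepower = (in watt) 7412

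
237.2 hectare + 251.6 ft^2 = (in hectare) 237.2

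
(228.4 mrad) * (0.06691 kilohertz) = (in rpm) 145.9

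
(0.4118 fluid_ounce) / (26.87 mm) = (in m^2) 0.0004532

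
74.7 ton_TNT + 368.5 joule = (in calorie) 7.47e+10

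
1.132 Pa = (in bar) 1.132e-05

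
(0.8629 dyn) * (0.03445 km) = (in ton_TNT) 7.105e-14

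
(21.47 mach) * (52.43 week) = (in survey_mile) 1.44e+08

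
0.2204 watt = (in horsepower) 0.0002956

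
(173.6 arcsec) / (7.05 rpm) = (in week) 1.885e-09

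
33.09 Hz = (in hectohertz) 0.3309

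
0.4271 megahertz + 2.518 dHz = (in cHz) 4.271e+07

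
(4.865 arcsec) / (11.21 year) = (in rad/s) 6.672e-14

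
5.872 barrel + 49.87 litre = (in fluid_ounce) 3.325e+04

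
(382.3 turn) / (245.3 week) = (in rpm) 0.0001546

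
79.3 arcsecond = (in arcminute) 1.322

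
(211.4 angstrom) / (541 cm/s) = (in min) 6.513e-11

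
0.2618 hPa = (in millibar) 0.2618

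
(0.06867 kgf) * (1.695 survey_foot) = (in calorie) 0.08315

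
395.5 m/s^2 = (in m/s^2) 395.5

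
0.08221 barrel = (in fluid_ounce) 442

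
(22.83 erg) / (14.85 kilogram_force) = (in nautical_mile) 8.465e-12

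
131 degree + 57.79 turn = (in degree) 2.094e+04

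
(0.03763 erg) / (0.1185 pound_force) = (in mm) 7.139e-06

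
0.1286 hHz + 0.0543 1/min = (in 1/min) 771.7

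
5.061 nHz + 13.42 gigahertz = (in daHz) 1.342e+09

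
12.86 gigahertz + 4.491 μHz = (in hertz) 1.286e+10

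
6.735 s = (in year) 2.136e-07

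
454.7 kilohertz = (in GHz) 0.0004547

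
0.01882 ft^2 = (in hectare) 1.748e-07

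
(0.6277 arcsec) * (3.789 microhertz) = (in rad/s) 1.153e-11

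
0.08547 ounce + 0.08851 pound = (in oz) 1.502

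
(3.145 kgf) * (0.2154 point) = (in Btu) 2.221e-06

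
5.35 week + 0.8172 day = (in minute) 5.51e+04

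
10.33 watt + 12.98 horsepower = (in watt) 9690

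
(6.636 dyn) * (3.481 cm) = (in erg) 23.1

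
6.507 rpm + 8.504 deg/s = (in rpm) 7.924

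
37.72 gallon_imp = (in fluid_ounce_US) 5798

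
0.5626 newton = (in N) 0.5626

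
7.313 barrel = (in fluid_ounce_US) 3.931e+04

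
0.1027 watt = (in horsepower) 0.0001377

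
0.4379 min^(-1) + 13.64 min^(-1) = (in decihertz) 2.346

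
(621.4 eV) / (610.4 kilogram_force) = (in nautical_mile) 8.981e-24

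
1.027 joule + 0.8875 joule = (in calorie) 0.4576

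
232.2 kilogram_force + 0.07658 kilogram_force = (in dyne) 2.278e+08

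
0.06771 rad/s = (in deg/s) 3.879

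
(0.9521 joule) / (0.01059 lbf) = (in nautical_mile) 0.01091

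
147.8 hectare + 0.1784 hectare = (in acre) 365.7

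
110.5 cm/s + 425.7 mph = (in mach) 0.5621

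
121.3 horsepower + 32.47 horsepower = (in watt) 1.147e+05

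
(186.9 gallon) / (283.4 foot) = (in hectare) 8.19e-07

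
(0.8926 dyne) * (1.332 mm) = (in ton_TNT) 2.842e-18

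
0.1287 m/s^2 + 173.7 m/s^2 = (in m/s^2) 173.8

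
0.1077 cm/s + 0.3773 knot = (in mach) 0.0005732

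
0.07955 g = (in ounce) 0.002806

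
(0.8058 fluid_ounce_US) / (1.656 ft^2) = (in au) 1.035e-15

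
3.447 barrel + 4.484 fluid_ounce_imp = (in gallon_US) 144.8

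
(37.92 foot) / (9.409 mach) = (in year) 1.144e-10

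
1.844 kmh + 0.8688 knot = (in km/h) 3.453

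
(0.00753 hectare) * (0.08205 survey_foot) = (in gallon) 497.5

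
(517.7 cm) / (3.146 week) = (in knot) 5.289e-06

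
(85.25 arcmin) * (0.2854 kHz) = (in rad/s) 7.077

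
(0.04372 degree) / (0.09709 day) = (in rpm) 8.686e-07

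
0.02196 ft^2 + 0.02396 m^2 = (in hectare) 2.6e-06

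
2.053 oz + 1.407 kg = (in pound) 3.23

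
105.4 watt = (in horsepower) 0.1413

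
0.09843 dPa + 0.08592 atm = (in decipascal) 8.706e+04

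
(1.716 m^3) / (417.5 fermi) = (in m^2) 4.11e+12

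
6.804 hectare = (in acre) 16.81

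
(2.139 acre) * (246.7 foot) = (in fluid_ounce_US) 2.201e+10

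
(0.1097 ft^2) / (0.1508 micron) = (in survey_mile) 41.99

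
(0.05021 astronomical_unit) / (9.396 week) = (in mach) 3.882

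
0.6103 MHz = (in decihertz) 6.103e+06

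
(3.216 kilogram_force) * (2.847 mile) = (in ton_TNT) 3.454e-05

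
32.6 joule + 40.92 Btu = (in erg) 4.321e+11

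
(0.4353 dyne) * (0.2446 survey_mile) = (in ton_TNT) 4.095e-13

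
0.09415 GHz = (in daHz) 9.415e+06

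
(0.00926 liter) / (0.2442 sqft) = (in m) 0.0004082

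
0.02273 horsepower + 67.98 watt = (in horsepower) 0.1139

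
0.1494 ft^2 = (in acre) 3.43e-06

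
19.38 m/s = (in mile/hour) 43.35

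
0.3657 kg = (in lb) 0.8062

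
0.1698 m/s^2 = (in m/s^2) 0.1698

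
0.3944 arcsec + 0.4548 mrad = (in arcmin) 1.57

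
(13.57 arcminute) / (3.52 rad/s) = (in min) 1.869e-05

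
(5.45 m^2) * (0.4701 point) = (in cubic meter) 0.0009038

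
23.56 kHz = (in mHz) 2.356e+07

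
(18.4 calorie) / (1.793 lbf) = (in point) 2.736e+04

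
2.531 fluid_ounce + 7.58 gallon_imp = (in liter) 34.53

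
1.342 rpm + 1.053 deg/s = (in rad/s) 0.1589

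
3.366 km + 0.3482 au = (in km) 5.209e+07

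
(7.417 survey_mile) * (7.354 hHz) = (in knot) 1.706e+07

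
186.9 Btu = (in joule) 1.972e+05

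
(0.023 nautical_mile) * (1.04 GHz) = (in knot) 8.611e+10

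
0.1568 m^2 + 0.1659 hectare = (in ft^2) 1.786e+04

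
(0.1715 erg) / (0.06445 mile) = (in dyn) 1.653e-05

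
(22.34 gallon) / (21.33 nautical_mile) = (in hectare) 2.141e-10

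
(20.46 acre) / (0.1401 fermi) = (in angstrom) 5.91e+30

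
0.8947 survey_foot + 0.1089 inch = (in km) 0.0002755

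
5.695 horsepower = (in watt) 4247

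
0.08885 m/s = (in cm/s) 8.885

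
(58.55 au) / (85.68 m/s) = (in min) 1.704e+09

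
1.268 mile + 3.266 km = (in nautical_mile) 2.865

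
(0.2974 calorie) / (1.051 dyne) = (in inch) 4.661e+06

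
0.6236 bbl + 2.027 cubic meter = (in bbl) 13.37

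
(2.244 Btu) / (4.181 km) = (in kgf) 0.05774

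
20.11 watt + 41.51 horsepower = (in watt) 3.097e+04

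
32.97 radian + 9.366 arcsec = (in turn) 5.247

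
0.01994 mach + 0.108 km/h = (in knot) 13.26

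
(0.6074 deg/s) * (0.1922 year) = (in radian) 6.426e+04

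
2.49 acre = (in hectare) 1.008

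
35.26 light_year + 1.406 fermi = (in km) 3.336e+14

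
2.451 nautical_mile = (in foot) 1.489e+04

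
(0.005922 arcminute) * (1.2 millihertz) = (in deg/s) 1.184e-07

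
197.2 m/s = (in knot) 383.3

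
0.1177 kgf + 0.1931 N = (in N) 1.347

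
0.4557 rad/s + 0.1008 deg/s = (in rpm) 4.368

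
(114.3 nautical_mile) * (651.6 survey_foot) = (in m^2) 4.204e+07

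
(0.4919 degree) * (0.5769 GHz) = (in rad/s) 4.953e+06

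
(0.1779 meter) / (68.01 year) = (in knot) 1.612e-10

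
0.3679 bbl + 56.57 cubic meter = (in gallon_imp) 1.246e+04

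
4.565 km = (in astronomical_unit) 3.052e-08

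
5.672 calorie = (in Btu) 0.02249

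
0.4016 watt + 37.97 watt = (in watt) 38.37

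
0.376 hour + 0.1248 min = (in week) 0.00225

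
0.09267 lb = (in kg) 0.04203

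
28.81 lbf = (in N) 128.2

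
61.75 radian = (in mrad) 6.175e+04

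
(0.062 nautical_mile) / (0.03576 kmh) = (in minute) 192.7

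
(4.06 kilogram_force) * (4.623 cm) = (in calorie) 0.4399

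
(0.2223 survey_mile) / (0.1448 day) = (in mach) 8.398e-05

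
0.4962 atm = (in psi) 7.292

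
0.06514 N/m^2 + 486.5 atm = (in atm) 486.5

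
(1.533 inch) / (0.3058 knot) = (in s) 0.2475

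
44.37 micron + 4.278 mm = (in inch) 0.1702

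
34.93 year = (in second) 1.102e+09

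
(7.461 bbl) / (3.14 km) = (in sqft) 0.004066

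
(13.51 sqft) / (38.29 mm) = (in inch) 1291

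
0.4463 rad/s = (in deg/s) 25.57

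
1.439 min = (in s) 86.34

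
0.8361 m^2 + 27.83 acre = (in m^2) 1.126e+05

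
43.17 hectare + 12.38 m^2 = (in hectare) 43.17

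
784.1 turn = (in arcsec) 1.016e+09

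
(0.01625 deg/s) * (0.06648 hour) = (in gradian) 4.321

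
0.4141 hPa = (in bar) 0.0004141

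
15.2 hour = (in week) 0.09048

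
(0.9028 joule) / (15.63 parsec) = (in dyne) 1.872e-13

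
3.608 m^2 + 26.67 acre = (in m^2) 1.079e+05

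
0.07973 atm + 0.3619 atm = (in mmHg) 335.6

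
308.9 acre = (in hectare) 125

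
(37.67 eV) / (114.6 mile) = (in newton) 3.272e-23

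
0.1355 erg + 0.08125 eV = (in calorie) 3.239e-09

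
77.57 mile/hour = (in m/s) 34.68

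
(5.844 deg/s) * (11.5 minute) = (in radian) 70.38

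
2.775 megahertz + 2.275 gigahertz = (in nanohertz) 2.278e+18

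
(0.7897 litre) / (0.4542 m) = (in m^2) 0.001739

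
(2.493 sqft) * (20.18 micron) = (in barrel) 2.94e-05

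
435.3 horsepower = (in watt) 3.246e+05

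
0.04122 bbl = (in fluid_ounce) 221.6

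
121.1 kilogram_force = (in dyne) 1.188e+08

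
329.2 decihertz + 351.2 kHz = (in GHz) 0.0003512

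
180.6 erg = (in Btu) 1.712e-08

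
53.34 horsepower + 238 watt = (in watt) 4.001e+04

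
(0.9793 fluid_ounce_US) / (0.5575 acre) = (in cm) 1.284e-06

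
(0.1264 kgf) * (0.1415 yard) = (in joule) 0.1604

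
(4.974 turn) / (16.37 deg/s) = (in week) 0.0001809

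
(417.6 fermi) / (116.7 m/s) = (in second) 3.578e-15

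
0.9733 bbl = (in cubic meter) 0.1547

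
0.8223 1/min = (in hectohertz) 0.000137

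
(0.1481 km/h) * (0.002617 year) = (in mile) 2.11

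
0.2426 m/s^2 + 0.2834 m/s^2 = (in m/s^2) 0.526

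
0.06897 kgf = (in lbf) 0.1521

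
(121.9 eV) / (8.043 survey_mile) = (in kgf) 1.539e-22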